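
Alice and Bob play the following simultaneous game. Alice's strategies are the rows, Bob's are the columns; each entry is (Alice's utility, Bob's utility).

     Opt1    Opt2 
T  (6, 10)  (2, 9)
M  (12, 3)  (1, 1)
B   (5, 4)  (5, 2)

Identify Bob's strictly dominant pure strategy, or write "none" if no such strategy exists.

Opt1

Opt1 vs Opt2: T: 10>9, M: 3>1, B: 4>2.
Opt1 strictly beats every other strategy against every opponent action, so it is strictly dominant.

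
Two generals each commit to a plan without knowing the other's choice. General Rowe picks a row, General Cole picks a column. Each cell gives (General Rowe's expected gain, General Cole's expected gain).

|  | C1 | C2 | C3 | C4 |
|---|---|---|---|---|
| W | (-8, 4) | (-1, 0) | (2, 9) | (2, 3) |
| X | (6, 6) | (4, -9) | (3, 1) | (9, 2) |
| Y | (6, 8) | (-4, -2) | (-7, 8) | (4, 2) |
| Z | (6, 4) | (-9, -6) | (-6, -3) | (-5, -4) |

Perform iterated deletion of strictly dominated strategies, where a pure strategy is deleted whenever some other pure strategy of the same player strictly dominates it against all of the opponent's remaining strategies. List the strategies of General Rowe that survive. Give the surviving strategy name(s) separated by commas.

X, Y, Z

For General Rowe, X strictly dominates W on the remaining columns (C1: 6>-8, C2: 4>-1, C3: 3>2, C4: 9>2); eliminate W.
For General Cole, C1 strictly dominates C2 on the remaining rows (X: 6>-9, Y: 8>-2, Z: 4>-6); eliminate C2.
General Cole's strategy C4 is strictly dominated by C1 (X: 6>2, Y: 8>2, Z: 4>-4) and is removed.
Among the remaining strategies, none is strictly dominated by another pure strategy of the same player, so the elimination stops.
Surviving strategies — General Rowe: {X, Y, Z}; General Cole: {C1, C3}.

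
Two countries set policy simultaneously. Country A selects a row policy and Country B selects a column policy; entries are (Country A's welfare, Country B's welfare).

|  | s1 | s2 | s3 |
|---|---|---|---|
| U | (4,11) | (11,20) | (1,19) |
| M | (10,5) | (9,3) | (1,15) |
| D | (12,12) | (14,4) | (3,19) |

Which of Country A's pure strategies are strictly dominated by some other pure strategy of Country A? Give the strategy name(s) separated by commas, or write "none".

U, M

U is strictly dominated by D (s1: 12>4, s2: 14>11, s3: 3>1).
M: dominated, since D does at least as well everywhere (s1: 12>10, s2: 14>9, s3: 3>1).
D: no other strategy beats it everywhere (U at s1 (12>4); M at s1 (12>10)).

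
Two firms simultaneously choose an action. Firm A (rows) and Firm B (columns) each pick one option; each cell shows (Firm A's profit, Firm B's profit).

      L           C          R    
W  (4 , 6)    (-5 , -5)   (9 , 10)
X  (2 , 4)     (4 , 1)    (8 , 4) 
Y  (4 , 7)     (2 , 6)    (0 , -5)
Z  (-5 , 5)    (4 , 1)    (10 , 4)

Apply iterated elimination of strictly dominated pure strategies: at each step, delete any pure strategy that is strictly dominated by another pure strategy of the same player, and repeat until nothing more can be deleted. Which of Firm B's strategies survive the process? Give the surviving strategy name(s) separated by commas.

L, R

Firm B's strategy C is strictly dominated by L (W: 6>-5, X: 4>1, Y: 7>6, Z: 5>1) and is removed.
Firm A's strategy X is strictly dominated by W (L: 4>2, R: 9>8) and is removed.
Among the remaining strategies, none is strictly dominated by another pure strategy of the same player, so the elimination stops.
Surviving strategies — Firm A: {W, Y, Z}; Firm B: {L, R}.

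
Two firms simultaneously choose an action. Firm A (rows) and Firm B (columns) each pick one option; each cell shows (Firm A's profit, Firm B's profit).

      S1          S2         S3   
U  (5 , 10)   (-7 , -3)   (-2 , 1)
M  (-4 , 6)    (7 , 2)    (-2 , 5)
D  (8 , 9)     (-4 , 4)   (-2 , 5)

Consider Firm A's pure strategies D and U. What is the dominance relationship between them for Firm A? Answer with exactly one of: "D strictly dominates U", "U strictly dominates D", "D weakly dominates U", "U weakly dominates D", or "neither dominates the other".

Compare D to U across every action of Firm B: S1: 8>5, S2: -4>-7, S3: -2=-2.
D is at least as good everywhere and strictly better somewhere (tied only at S3), so D weakly but not strictly dominates U.

D weakly dominates U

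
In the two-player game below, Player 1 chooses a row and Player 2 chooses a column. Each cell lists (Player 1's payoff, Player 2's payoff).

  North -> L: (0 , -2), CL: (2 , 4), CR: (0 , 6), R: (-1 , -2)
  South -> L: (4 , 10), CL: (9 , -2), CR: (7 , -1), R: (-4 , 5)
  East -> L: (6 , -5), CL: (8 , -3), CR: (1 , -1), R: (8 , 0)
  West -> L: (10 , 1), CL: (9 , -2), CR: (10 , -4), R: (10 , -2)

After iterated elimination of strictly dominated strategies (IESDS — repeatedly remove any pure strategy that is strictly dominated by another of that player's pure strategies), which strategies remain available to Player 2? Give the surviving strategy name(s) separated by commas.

Row North is eliminated: East beats it against every remaining column (L: 6>0, CL: 8>2, CR: 1>0, R: 8>-1).
For Player 1, West strictly dominates East on the remaining columns (L: 10>6, CL: 9>8, CR: 10>1, R: 10>8); eliminate East.
For Player 2, L strictly dominates CL on the remaining rows (South: 10>-2, West: 1>-2); eliminate CL.
Row South is eliminated: West beats it against every remaining column (L: 10>4, CR: 10>7, R: 10>-4).
Player 2's strategy CR is strictly dominated by L (West: 1>-4) and is removed.
For Player 2, L strictly dominates R on the remaining rows (West: 1>-2); eliminate R.
Among the remaining strategies, none is strictly dominated by another pure strategy of the same player, so the elimination stops.
Surviving strategies — Player 1: {West}; Player 2: {L}.

L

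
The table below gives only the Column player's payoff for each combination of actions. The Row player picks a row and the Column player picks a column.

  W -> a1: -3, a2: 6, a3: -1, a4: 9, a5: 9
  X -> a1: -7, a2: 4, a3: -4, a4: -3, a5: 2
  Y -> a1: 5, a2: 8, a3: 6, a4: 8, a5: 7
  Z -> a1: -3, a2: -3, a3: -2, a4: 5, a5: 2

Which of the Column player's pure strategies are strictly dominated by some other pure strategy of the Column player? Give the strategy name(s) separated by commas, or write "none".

a1, a3

a1: dominated, since a3 does at least as well everywhere (W: -1>-3, X: -4>-7, Y: 6>5, Z: -2>-3).
Nothing dominates a2: a1 at W (6>-3); a3 at W (6>-1); a4 at X (4>-3); a5 at X (4>2).
a4 strictly dominates a3 — W: 9>-1, X: -3>-4, Y: 8>6, Z: 5>-2.
Nothing dominates a4: a1 at W (9>-3); a2 at W (9>6); a3 at W (9>-1); a5 at W (9=9).
a5: no other strategy beats it everywhere (a1 at W (9>-3); a2 at W (9>6); a3 at W (9>-1); a4 at W (9=9)).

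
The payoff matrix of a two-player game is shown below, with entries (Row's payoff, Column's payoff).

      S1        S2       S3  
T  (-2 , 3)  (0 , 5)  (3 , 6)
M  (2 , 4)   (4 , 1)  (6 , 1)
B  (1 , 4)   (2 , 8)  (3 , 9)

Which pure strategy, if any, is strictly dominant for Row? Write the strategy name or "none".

M vs T: S1: 2>-2, S2: 4>0, S3: 6>3.
M vs B: S1: 2>1, S2: 4>2, S3: 6>3.
M strictly beats every other strategy against every opponent action, so it is strictly dominant.

M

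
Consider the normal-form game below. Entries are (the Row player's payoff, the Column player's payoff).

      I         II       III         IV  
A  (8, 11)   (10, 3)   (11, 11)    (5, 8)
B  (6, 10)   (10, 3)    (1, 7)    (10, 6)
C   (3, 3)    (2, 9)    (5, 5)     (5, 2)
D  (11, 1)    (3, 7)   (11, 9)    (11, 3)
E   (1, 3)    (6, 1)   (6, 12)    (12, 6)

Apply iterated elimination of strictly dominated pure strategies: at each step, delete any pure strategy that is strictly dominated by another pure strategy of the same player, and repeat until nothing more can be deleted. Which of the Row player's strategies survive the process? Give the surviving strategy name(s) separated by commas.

A, D

The Row player's strategy C is strictly dominated by D (I: 11>3, II: 3>2, III: 11>5, IV: 11>5) and is removed.
The Column player's strategy II is strictly dominated by III (A: 11>3, B: 7>3, D: 9>7, E: 12>1) and is removed.
The Row player's strategy B is strictly dominated by D (I: 11>6, III: 11>1, IV: 11>10) and is removed.
The Column player's strategy IV is strictly dominated by III (A: 11>8, D: 9>3, E: 12>6) and is removed.
For the Row player, A strictly dominates E on the remaining columns (I: 8>1, III: 11>6); eliminate E.
Among the remaining strategies, none is strictly dominated by another pure strategy of the same player, so the elimination stops.
Surviving strategies — the Row player: {A, D}; the Column player: {I, III}.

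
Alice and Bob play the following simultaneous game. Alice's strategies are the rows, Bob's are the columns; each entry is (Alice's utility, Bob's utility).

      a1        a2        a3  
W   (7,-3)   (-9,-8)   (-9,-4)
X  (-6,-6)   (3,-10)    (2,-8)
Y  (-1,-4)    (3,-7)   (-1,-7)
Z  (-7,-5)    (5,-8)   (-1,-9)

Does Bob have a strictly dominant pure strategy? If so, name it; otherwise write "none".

a1 vs a2: W: -3>-8, X: -6>-10, Y: -4>-7, Z: -5>-8.
a1 vs a3: W: -3>-4, X: -6>-8, Y: -4>-7, Z: -5>-9.
a1 strictly beats every other strategy against every opponent action, so it is strictly dominant.

a1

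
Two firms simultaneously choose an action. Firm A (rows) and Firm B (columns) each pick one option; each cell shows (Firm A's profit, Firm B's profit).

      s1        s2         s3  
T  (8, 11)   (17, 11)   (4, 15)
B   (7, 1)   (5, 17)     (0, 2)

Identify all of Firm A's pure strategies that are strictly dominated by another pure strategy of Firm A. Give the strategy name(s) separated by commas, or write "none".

T: no other strategy beats it everywhere (B at s1 (8>7)).
B is strictly dominated by T (s1: 8>7, s2: 17>5, s3: 4>0).

B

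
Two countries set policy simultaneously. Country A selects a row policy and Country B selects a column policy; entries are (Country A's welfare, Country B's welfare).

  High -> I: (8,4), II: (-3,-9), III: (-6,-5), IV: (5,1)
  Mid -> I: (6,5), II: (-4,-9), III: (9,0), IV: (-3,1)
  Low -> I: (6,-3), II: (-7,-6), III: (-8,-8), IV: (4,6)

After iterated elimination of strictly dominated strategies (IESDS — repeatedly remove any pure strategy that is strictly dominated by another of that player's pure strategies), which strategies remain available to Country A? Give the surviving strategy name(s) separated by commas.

For Country A, High strictly dominates Low on the remaining columns (I: 8>6, II: -3>-7, III: -6>-8, IV: 5>4); eliminate Low.
Column II is eliminated: I beats it against every remaining row (High: 4>-9, Mid: 5>-9).
Column III is eliminated: I beats it against every remaining row (High: 4>-5, Mid: 5>0).
Row Mid is eliminated: High beats it against every remaining column (I: 8>6, IV: 5>-3).
Column IV is eliminated: I beats it against every remaining row (High: 4>1).
Among the remaining strategies, none is strictly dominated by another pure strategy of the same player, so the elimination stops.
Surviving strategies — Country A: {High}; Country B: {I}.

High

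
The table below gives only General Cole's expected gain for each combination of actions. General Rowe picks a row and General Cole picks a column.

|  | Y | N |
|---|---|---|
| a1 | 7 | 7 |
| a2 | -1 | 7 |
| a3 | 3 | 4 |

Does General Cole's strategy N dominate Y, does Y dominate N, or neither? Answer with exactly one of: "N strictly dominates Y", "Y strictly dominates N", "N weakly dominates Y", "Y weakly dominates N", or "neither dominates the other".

N weakly dominates Y

N's payoffs vs Y's, by General Rowe's action — a1: 7=7, a2: 7>-1, a3: 4>3.
N is at least as good everywhere and strictly better somewhere (tied only at a1), so N weakly but not strictly dominates Y.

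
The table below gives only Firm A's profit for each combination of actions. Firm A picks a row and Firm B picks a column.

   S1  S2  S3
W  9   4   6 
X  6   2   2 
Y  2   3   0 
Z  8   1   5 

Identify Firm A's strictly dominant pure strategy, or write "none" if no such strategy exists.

W

W vs X: S1: 9>6, S2: 4>2, S3: 6>2.
W vs Y: S1: 9>2, S2: 4>3, S3: 6>0.
W vs Z: S1: 9>8, S2: 4>1, S3: 6>5.
W strictly beats every other strategy against every opponent action, so it is strictly dominant.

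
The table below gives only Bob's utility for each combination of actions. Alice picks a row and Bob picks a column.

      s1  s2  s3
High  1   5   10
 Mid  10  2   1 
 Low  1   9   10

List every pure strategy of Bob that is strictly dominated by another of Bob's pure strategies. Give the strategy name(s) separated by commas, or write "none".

s1: no other strategy beats it everywhere (s2 at Mid (10>2); s3 at Mid (10>1)).
s2: no other strategy beats it everywhere (s1 at High (5>1); s3 at Mid (2>1)).
s3 is not dominated — it holds its own against s1 at High (10>1); s2 at High (10>5).

none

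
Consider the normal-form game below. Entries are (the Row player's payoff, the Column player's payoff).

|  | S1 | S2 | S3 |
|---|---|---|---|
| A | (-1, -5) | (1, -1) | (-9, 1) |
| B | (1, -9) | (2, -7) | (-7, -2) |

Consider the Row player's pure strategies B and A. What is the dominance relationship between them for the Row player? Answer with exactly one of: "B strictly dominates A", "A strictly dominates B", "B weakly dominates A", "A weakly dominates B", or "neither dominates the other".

B strictly dominates A

Compare B to A across each opponent action: S1: 1>-1, S2: 2>1, S3: -7>-9.
Every comparison favours B, so B strictly dominates A.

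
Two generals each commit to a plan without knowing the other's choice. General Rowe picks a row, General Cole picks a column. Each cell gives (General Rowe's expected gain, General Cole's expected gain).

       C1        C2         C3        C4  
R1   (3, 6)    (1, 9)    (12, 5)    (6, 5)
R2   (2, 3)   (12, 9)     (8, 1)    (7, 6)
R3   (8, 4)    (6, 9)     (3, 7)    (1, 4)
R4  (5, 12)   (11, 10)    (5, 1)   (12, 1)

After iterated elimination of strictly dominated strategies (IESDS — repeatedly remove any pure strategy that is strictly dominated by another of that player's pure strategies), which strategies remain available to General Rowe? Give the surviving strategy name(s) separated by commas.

For General Cole, C2 strictly dominates C3 on the remaining rows (R1: 9>5, R2: 9>1, R3: 9>7, R4: 10>1); eliminate C3.
For General Rowe, R4 strictly dominates R1 on the remaining columns (C1: 5>3, C2: 11>1, C4: 12>6); eliminate R1.
For General Cole, C2 strictly dominates C4 on the remaining rows (R2: 9>6, R3: 9>4, R4: 10>1); eliminate C4.
Among the remaining strategies, none is strictly dominated by another pure strategy of the same player, so the elimination stops.
Surviving strategies — General Rowe: {R2, R3, R4}; General Cole: {C1, C2}.

R2, R3, R4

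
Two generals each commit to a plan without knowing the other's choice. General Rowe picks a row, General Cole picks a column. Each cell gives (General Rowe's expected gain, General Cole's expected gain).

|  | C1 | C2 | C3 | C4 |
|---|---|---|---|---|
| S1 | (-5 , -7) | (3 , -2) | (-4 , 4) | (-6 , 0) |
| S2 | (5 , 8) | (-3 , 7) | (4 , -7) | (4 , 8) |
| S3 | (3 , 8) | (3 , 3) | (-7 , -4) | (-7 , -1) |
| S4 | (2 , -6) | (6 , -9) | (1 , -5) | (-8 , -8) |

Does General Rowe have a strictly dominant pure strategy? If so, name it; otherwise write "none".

S1 fails to dominate S2 at C1 (-5<5).
S2 fails to dominate S1 at C2 (-3<3).
S3 fails to dominate S1 at C2 (3=3).
S4 fails to dominate S1 at C4 (-8<-6).
No single strategy dominates all the others.

none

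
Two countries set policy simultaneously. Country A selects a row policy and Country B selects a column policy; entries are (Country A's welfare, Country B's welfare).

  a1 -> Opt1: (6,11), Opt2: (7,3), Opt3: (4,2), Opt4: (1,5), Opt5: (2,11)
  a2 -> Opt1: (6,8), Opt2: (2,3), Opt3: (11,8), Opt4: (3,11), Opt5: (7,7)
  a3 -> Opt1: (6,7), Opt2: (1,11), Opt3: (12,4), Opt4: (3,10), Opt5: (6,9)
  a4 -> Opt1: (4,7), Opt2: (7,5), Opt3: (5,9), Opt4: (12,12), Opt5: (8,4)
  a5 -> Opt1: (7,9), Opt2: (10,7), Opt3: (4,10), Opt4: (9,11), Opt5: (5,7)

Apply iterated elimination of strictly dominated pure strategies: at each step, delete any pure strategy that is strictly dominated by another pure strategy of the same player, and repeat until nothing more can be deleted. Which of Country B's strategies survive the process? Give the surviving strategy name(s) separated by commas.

Opt4

Country B's strategy Opt3 is strictly dominated by Opt4 (a1: 5>2, a2: 11>8, a3: 10>4, a4: 12>9, a5: 11>10) and is removed.
For Country A, a5 strictly dominates a1 on the remaining columns (Opt1: 7>6, Opt2: 10>7, Opt4: 9>1, Opt5: 5>2); eliminate a1.
Country B's strategy Opt1 is strictly dominated by Opt4 (a2: 11>8, a3: 10>7, a4: 12>7, a5: 11>9) and is removed.
Country A's strategy a2 is strictly dominated by a4 (Opt2: 7>2, Opt4: 12>3, Opt5: 8>7) and is removed.
Country A's strategy a3 is strictly dominated by a4 (Opt2: 7>1, Opt4: 12>3, Opt5: 8>6) and is removed.
Country B's strategy Opt2 is strictly dominated by Opt4 (a4: 12>5, a5: 11>7) and is removed.
Row a5 is eliminated: a4 beats it against every remaining column (Opt4: 12>9, Opt5: 8>5).
Column Opt5 is eliminated: Opt4 beats it against every remaining row (a4: 12>4).
Among the remaining strategies, none is strictly dominated by another pure strategy of the same player, so the elimination stops.
Surviving strategies — Country A: {a4}; Country B: {Opt4}.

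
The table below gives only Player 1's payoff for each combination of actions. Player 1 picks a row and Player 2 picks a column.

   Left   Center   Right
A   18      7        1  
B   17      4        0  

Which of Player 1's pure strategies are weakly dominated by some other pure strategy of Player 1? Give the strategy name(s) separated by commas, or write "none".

A: no other strategy beats it everywhere (B at Left (18>17)).
B: dominated, since A does at least as well everywhere (Left: 18>17, Center: 7>4, Right: 1>0).

B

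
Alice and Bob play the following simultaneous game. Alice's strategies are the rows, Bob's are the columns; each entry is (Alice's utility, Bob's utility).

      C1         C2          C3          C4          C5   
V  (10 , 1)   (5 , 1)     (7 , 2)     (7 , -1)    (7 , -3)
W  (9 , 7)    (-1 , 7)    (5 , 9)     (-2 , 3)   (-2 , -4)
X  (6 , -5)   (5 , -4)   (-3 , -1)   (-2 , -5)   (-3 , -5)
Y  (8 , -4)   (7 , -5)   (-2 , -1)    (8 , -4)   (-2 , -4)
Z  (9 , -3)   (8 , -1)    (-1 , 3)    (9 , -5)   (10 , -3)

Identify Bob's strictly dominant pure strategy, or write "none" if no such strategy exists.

C3 vs C1: V: 2>1, W: 9>7, X: -1>-5, Y: -1>-4, Z: 3>-3.
C3 vs C2: V: 2>1, W: 9>7, X: -1>-4, Y: -1>-5, Z: 3>-1.
C3 vs C4: V: 2>-1, W: 9>3, X: -1>-5, Y: -1>-4, Z: 3>-5.
C3 vs C5: V: 2>-3, W: 9>-4, X: -1>-5, Y: -1>-4, Z: 3>-3.
C3 strictly beats every other strategy against every opponent action, so it is strictly dominant.

C3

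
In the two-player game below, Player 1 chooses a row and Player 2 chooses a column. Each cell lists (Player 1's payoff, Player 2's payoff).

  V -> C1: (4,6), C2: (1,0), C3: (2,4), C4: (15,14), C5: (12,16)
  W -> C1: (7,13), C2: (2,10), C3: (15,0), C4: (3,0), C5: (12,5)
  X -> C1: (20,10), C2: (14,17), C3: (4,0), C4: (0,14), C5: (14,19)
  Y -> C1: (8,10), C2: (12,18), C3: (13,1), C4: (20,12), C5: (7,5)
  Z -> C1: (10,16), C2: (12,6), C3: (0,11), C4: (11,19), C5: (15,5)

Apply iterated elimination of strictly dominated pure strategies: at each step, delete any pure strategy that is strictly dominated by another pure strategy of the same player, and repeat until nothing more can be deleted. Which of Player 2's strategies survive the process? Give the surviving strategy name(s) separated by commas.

Column C3 is eliminated: C1 beats it against every remaining row (V: 6>4, W: 13>0, X: 10>0, Y: 10>1, Z: 16>11).
Row W is eliminated: Z beats it against every remaining column (C1: 10>7, C2: 12>2, C4: 11>3, C5: 15>12).
Column C1 is eliminated: C4 beats it against every remaining row (V: 14>6, X: 14>10, Y: 12>10, Z: 19>16).
Among the remaining strategies, none is strictly dominated by another pure strategy of the same player, so the elimination stops.
Surviving strategies — Player 1: {V, X, Y, Z}; Player 2: {C2, C4, C5}.

C2, C4, C5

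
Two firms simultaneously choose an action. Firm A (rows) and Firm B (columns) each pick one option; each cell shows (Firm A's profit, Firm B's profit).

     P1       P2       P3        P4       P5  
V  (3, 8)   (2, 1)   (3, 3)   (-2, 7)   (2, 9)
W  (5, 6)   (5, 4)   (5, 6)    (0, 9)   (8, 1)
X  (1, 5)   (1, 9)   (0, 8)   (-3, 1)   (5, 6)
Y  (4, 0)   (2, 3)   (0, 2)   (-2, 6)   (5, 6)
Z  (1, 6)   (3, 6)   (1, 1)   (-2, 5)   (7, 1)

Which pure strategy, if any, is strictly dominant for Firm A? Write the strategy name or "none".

W

W vs V: P1: 5>3, P2: 5>2, P3: 5>3, P4: 0>-2, P5: 8>2.
W vs X: P1: 5>1, P2: 5>1, P3: 5>0, P4: 0>-3, P5: 8>5.
W vs Y: P1: 5>4, P2: 5>2, P3: 5>0, P4: 0>-2, P5: 8>5.
W vs Z: P1: 5>1, P2: 5>3, P3: 5>1, P4: 0>-2, P5: 8>7.
W strictly beats every other strategy against every opponent action, so it is strictly dominant.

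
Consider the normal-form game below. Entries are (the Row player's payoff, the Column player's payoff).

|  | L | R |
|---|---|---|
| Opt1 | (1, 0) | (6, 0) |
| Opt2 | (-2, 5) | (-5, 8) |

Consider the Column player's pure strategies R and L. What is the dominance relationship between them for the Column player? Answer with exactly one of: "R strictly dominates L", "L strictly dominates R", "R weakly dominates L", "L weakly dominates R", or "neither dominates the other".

R weakly dominates L

R's payoffs vs L's, by the Row player's action — Opt1: 0=0, Opt2: 8>5.
R is at least as good everywhere and strictly better somewhere (tied only at Opt1), so R weakly but not strictly dominates L.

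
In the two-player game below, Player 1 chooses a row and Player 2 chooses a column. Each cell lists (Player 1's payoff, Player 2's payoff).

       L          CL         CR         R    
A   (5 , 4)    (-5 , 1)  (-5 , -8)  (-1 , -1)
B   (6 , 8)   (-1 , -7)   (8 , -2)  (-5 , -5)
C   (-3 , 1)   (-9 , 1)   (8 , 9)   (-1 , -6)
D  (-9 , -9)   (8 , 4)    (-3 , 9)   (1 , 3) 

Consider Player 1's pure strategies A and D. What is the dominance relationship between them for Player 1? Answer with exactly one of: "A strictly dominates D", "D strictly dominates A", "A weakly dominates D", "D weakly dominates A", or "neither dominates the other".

Compare A to D across each opponent action: L: 5>-9, CL: -5<8, CR: -5<-3, R: -1<1.
A does better at L but worse at CL, CR, R; neither strategy dominates the other.

neither dominates the other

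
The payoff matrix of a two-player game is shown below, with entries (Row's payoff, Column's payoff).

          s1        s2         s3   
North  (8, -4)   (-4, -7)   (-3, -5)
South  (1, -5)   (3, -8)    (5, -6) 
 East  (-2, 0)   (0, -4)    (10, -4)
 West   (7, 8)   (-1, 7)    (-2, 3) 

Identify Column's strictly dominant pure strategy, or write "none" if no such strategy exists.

s1

s1 vs s2: North: -4>-7, South: -5>-8, East: 0>-4, West: 8>7.
s1 vs s3: North: -4>-5, South: -5>-6, East: 0>-4, West: 8>3.
s1 strictly beats every other strategy against every opponent action, so it is strictly dominant.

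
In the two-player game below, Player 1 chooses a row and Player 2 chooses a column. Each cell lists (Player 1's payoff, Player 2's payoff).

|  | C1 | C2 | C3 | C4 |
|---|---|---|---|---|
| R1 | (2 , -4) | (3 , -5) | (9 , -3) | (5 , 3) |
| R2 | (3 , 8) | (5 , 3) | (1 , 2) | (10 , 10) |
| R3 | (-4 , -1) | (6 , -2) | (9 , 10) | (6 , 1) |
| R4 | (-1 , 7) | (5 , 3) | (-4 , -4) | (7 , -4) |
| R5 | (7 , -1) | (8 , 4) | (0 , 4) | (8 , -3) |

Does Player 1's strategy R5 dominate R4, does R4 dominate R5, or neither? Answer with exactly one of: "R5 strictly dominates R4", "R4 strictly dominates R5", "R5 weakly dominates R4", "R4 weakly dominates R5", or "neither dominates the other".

R5 strictly dominates R4

R5's payoffs vs R4's, by Player 2's action — C1: 7>-1, C2: 8>5, C3: 0>-4, C4: 8>7.
R5 gives a strictly higher payoff against each opponent action, so R5 strictly dominates R4.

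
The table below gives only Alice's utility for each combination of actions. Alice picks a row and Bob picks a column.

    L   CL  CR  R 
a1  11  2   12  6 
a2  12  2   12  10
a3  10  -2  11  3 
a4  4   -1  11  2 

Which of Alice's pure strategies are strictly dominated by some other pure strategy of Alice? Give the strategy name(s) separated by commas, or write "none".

a3, a4

a1 is not dominated — it holds its own against a2 at CL (2=2); a3 at L (11>10); a4 at L (11>4).
a2 is not dominated — it holds its own against a1 at L (12>11); a3 at L (12>10); a4 at L (12>4).
a1 strictly dominates a3 — L: 11>10, CL: 2>-2, CR: 12>11, R: 6>3.
a4 is strictly dominated by a1 (L: 11>4, CL: 2>-1, CR: 12>11, R: 6>2).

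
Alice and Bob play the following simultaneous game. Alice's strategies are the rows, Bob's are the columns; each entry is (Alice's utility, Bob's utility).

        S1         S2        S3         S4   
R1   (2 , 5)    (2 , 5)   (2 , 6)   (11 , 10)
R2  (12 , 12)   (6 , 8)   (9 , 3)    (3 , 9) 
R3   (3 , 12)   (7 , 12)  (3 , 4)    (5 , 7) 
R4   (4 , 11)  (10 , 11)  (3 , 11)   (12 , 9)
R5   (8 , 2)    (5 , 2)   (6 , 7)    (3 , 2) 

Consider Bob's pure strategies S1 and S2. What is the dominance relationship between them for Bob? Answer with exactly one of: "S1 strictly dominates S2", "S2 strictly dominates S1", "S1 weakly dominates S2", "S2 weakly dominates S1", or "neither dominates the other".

S1 weakly dominates S2

Compare S1 to S2 across each choice by Alice: R1: 5=5, R2: 12>8, R3: 12=12, R4: 11=11, R5: 2=2.
S1 is at least as good everywhere and strictly better somewhere (tied only at R1, R3, R4, R5), so S1 weakly but not strictly dominates S2.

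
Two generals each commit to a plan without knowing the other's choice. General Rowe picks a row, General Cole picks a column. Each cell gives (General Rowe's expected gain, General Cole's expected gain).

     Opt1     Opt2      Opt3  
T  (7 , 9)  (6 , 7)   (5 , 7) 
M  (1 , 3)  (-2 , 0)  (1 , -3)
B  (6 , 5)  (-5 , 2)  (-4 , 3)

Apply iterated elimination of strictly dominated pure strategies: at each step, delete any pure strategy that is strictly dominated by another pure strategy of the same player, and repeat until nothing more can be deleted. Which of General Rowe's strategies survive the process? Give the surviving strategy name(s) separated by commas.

For General Rowe, T strictly dominates M on the remaining columns (Opt1: 7>1, Opt2: 6>-2, Opt3: 5>1); eliminate M.
Row B is eliminated: T beats it against every remaining column (Opt1: 7>6, Opt2: 6>-5, Opt3: 5>-4).
For General Cole, Opt1 strictly dominates Opt2 on the remaining rows (T: 9>7); eliminate Opt2.
General Cole's strategy Opt3 is strictly dominated by Opt1 (T: 9>7) and is removed.
Among the remaining strategies, none is strictly dominated by another pure strategy of the same player, so the elimination stops.
Surviving strategies — General Rowe: {T}; General Cole: {Opt1}.

T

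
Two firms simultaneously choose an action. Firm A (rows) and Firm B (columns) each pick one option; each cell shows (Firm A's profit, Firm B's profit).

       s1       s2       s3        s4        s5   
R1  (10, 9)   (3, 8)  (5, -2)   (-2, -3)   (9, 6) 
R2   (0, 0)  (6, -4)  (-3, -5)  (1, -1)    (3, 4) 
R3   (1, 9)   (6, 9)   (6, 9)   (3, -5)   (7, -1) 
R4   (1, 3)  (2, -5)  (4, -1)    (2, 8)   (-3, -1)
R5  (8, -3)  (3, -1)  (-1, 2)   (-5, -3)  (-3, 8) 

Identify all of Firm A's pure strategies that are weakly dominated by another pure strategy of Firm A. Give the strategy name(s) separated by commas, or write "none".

R2, R4, R5

R1 is not dominated — it holds its own against R2 at s1 (10>0); R3 at s1 (10>1); R4 at s1 (10>1); R5 at s1 (10>8).
R3 weakly dominates R2 — s1: 1>0, s2: 6=6, s3: 6>-3, s4: 3>1, s5: 7>3.
Nothing dominates R3: R1 at s2 (6>3); R2 at s1 (1>0); R4 at s2 (6>2); R5 at s2 (6>3).
R4 is weakly dominated by R3 (s1: 1=1, s2: 6>2, s3: 6>4, s4: 3>2, s5: 7>-3).
R5 is weakly dominated by R1 (s1: 10>8, s2: 3=3, s3: 5>-1, s4: -2>-5, s5: 9>-3).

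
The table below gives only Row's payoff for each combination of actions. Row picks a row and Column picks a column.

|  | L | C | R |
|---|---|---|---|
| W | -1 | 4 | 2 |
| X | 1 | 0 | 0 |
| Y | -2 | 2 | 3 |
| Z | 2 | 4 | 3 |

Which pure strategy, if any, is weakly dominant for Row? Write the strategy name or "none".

Z

Z vs W: L: 2>-1, C: 4=4, R: 3>2.
Z vs X: L: 2>1, C: 4>0, R: 3>0.
Z vs Y: L: 2>-2, C: 4>2, R: 3=3.
Z is at least as good as every other strategy against every opponent action, so it is weakly dominant.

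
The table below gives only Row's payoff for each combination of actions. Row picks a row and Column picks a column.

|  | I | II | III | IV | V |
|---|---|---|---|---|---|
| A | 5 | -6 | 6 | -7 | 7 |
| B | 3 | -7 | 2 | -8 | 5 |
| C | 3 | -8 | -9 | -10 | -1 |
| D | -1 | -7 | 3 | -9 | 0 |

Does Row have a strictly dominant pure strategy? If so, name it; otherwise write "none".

A vs B: I: 5>3, II: -6>-7, III: 6>2, IV: -7>-8, V: 7>5.
A vs C: I: 5>3, II: -6>-8, III: 6>-9, IV: -7>-10, V: 7>-1.
A vs D: I: 5>-1, II: -6>-7, III: 6>3, IV: -7>-9, V: 7>0.
A strictly beats every other strategy against every opponent action, so it is strictly dominant.

A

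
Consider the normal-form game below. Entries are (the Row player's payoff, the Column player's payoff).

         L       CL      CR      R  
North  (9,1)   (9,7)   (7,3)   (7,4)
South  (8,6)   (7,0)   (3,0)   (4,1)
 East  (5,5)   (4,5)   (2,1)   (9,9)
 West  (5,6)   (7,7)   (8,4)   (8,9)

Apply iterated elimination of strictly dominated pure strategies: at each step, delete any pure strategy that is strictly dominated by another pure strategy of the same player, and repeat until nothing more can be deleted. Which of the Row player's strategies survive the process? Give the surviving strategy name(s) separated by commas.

Row South is eliminated: North beats it against every remaining column (L: 9>8, CL: 9>7, CR: 7>3, R: 7>4).
Column L is eliminated: R beats it against every remaining row (North: 4>1, East: 9>5, West: 9>6).
Column CR is eliminated: CL beats it against every remaining row (North: 7>3, East: 5>1, West: 7>4).
Among the remaining strategies, none is strictly dominated by another pure strategy of the same player, so the elimination stops.
Surviving strategies — the Row player: {North, East, West}; the Column player: {CL, R}.

North, East, West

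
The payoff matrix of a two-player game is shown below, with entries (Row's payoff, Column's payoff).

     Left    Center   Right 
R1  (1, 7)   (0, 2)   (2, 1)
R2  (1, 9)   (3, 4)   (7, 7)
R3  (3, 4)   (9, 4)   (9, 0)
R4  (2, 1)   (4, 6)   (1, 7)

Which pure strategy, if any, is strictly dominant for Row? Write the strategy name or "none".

R3

R3 vs R1: Left: 3>1, Center: 9>0, Right: 9>2.
R3 vs R2: Left: 3>1, Center: 9>3, Right: 9>7.
R3 vs R4: Left: 3>2, Center: 9>4, Right: 9>1.
R3 strictly beats every other strategy against every opponent action, so it is strictly dominant.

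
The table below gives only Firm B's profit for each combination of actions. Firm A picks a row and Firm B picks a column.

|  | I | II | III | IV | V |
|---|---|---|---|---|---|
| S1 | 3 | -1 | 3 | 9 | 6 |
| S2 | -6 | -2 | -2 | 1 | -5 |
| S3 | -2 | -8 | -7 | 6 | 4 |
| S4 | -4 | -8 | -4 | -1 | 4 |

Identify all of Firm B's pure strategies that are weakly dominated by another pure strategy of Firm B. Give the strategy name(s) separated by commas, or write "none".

I, II, III

I: dominated, since IV does at least as well everywhere (S1: 9>3, S2: 1>-6, S3: 6>-2, S4: -1>-4).
II is weakly dominated by III (S1: 3>-1, S2: -2=-2, S3: -7>-8, S4: -4>-8).
IV weakly dominates III — S1: 9>3, S2: 1>-2, S3: 6>-7, S4: -1>-4.
Nothing dominates IV: I at S1 (9>3); II at S1 (9>-1); III at S1 (9>3); V at S1 (9>6).
V: no other strategy beats it everywhere (I at S1 (6>3); II at S1 (6>-1); III at S1 (6>3); IV at S4 (4>-1)).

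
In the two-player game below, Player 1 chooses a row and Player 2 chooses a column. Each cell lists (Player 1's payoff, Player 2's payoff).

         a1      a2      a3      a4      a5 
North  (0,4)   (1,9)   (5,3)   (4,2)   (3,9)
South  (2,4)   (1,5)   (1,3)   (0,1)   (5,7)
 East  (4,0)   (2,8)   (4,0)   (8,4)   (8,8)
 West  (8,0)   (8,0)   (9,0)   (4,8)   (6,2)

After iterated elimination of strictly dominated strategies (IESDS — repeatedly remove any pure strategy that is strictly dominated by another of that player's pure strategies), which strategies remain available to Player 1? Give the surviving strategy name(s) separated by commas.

East, West

For Player 1, East strictly dominates South on the remaining columns (a1: 4>2, a2: 2>1, a3: 4>1, a4: 8>0, a5: 8>5); eliminate South.
Column a1 is eliminated: a5 beats it against every remaining row (North: 9>4, East: 8>0, West: 2>0).
For Player 2, a5 strictly dominates a3 on the remaining rows (North: 9>3, East: 8>0, West: 2>0); eliminate a3.
Player 1's strategy North is strictly dominated by East (a2: 2>1, a4: 8>4, a5: 8>3) and is removed.
Among the remaining strategies, none is strictly dominated by another pure strategy of the same player, so the elimination stops.
Surviving strategies — Player 1: {East, West}; Player 2: {a2, a4, a5}.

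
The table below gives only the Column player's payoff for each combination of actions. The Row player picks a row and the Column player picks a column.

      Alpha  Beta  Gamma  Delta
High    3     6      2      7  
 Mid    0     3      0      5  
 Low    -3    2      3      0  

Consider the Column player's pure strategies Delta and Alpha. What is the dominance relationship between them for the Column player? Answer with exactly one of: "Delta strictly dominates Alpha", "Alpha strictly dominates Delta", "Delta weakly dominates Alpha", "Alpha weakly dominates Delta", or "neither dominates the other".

Delta strictly dominates Alpha

Delta's payoffs vs Alpha's, by the Row player's action — High: 7>3, Mid: 5>0, Low: 0>-3.
Delta gives a strictly higher payoff against each choice by the Row player, so Delta strictly dominates Alpha.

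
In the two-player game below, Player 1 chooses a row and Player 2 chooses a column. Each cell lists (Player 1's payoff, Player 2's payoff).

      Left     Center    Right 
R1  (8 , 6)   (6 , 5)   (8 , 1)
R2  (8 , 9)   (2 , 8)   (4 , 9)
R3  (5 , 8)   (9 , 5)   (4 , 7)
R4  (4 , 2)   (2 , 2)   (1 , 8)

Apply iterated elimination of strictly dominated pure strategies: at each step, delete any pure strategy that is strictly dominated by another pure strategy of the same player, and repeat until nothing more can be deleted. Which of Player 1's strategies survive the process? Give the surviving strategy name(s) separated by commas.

Player 1's strategy R4 is strictly dominated by R1 (Left: 8>4, Center: 6>2, Right: 8>1) and is removed.
Player 2's strategy Center is strictly dominated by Left (R1: 6>5, R2: 9>8, R3: 8>5) and is removed.
Row R3 is eliminated: R1 beats it against every remaining column (Left: 8>5, Right: 8>4).
Among the remaining strategies, none is strictly dominated by another pure strategy of the same player, so the elimination stops.
Surviving strategies — Player 1: {R1, R2}; Player 2: {Left, Right}.

R1, R2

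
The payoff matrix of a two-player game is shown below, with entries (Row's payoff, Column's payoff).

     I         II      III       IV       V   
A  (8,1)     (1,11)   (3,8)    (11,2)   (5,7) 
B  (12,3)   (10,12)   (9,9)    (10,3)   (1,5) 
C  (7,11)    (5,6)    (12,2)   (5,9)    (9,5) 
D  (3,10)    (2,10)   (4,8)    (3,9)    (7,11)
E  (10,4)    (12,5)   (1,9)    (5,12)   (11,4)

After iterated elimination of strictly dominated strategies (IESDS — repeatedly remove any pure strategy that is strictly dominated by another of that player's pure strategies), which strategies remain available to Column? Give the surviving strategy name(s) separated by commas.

I, II, III, IV

Row D is eliminated: C beats it against every remaining column (I: 7>3, II: 5>2, III: 12>4, IV: 5>3, V: 9>7).
Column's strategy V is strictly dominated by II (A: 11>7, B: 12>5, C: 6>5, E: 5>4) and is removed.
Among the remaining strategies, none is strictly dominated by another pure strategy of the same player, so the elimination stops.
Surviving strategies — Row: {A, B, C, E}; Column: {I, II, III, IV}.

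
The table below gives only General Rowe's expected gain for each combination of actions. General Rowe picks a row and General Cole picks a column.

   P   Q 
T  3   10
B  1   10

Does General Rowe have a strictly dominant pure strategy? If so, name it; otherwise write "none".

none

T fails to dominate B at Q (10=10).
B fails to dominate T at P (1<3).
No single strategy dominates all the others.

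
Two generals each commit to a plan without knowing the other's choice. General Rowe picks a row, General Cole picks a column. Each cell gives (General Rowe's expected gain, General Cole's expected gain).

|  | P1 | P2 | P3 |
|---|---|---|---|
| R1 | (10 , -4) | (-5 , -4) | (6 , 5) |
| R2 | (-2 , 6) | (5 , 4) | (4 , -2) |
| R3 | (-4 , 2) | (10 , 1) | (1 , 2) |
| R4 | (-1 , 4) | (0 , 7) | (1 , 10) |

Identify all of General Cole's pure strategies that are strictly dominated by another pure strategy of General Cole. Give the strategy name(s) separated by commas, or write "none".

none

P1: no other strategy beats it everywhere (P2 at R1 (-4=-4); P3 at R2 (6>-2)).
Nothing dominates P2: P1 at R1 (-4=-4); P3 at R2 (4>-2).
P3 is not dominated — it holds its own against P1 at R1 (5>-4); P2 at R1 (5>-4).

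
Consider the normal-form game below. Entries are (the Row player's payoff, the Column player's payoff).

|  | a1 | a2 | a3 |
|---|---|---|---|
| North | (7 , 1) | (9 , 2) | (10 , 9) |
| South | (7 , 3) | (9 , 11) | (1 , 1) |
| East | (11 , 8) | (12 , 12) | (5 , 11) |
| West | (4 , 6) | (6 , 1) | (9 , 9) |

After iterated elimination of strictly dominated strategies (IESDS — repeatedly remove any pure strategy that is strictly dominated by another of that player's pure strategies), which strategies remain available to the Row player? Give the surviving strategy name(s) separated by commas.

North, East

For the Row player, East strictly dominates South on the remaining columns (a1: 11>7, a2: 12>9, a3: 5>1); eliminate South.
Row West is eliminated: North beats it against every remaining column (a1: 7>4, a2: 9>6, a3: 10>9).
The Column player's strategy a1 is strictly dominated by a2 (North: 2>1, East: 12>8) and is removed.
Among the remaining strategies, none is strictly dominated by another pure strategy of the same player, so the elimination stops.
Surviving strategies — the Row player: {North, East}; the Column player: {a2, a3}.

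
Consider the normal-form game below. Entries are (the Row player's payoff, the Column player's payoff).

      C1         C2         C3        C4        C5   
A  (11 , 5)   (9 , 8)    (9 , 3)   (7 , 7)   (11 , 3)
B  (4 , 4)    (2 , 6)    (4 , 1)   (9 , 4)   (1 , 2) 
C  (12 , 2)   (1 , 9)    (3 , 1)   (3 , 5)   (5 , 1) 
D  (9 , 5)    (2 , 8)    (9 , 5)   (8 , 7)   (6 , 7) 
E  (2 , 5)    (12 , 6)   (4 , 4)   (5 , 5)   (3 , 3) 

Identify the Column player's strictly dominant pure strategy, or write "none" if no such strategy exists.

C2 vs C1: A: 8>5, B: 6>4, C: 9>2, D: 8>5, E: 6>5.
C2 vs C3: A: 8>3, B: 6>1, C: 9>1, D: 8>5, E: 6>4.
C2 vs C4: A: 8>7, B: 6>4, C: 9>5, D: 8>7, E: 6>5.
C2 vs C5: A: 8>3, B: 6>2, C: 9>1, D: 8>7, E: 6>3.
C2 strictly beats every other strategy against every opponent action, so it is strictly dominant.

C2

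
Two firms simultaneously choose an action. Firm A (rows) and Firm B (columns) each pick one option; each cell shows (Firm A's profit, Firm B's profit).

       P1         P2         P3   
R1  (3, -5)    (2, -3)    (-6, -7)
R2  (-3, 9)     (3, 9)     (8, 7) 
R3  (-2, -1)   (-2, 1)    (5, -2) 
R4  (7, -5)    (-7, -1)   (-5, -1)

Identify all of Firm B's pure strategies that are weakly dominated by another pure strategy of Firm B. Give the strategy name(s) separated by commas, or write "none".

P1 is weakly dominated by P2 (R1: -3>-5, R2: 9=9, R3: 1>-1, R4: -1>-5).
P2 is not dominated — it holds its own against P1 at R1 (-3>-5); P3 at R1 (-3>-7).
P2 weakly dominates P3 — R1: -3>-7, R2: 9>7, R3: 1>-2, R4: -1=-1.

P1, P3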